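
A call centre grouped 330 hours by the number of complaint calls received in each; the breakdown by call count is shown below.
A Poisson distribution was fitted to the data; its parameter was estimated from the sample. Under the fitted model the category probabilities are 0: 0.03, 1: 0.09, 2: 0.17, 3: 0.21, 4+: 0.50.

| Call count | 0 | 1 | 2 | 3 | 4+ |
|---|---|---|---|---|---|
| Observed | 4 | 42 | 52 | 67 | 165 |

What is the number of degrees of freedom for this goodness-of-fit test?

There are k = 5 categories and 1 parameter estimated from the data, so df = 5 − 1 − 1 = 3.

3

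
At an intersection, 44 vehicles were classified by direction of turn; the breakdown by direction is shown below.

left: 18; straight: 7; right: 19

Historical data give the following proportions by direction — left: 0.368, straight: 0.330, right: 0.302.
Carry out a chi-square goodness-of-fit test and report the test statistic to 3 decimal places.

6.552

Expected counts E_i = n·p_i: 44×0.368 = 16.192, 44×0.330 = 14.52, 44×0.302 = 13.288.
left: (18 − 16.192)²/16.192 = 3.268864/16.192 = 0.2019
straight: (7 − 14.52)²/14.52 = 56.5504/14.52 = 3.8947
right: (19 − 13.288)²/13.288 = 32.626944/13.288 = 2.4554
Sum = 6.552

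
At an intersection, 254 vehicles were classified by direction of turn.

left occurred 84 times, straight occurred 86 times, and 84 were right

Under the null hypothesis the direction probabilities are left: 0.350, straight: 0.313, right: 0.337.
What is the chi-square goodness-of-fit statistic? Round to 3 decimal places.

0.831

Expected counts E_i = n·p_i: 254×0.350 = 88.9, 254×0.313 = 79.502, 254×0.337 = 85.598.
left: (84 − 88.9)²/88.9 = 24.01/88.9 = 0.2701
straight: (86 − 79.502)²/79.502 = 42.224004/79.502 = 0.5311
right: (84 − 85.598)²/85.598 = 2.553604/85.598 = 0.0298
Sum = 0.831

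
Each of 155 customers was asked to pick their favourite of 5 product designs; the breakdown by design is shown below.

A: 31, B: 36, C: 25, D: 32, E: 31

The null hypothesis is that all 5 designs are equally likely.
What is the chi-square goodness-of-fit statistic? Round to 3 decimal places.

Expected count for each of the 5 categories: 155/5 = 31.
cat         O        E   (O−E)²/E
A          31       31     0.0000
B          36       31     0.8065
C          25       31     1.1613
D          32       31     0.0323
E          31       31     0.0000
Sum = 2.000

2.000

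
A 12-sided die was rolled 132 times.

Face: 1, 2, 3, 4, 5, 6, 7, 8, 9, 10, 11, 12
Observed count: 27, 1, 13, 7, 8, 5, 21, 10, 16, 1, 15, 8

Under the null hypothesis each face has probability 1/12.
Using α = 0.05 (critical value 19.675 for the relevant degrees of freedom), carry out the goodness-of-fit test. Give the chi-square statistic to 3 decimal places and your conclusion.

61.091; reject

Expected count for each of the 12 categories: 132/12 = 11.
cat         O        E   (O−E)²/E
1          27       11    23.2727
2           1       11     9.0909
3          13       11     0.3636
4           7       11     1.4545
5           8       11     0.8182
6           5       11     3.2727
7          21       11     9.0909
8          10       11     0.0909
9          16       11     2.2727
10          1       11     9.0909
11         15       11     1.4545
12          8       11     0.8182
Sum = 61.091
df = 11. Since 61.091 > 19.675, we reject H₀.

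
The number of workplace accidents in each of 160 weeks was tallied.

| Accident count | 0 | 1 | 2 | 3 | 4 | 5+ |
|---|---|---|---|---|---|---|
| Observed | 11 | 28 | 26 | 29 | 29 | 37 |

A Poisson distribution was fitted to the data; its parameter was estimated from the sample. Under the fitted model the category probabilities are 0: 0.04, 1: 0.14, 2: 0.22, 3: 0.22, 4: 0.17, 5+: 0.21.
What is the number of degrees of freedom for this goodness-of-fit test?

There are k = 6 categories and 1 parameter estimated from the data, so df = 6 − 1 − 1 = 4.

4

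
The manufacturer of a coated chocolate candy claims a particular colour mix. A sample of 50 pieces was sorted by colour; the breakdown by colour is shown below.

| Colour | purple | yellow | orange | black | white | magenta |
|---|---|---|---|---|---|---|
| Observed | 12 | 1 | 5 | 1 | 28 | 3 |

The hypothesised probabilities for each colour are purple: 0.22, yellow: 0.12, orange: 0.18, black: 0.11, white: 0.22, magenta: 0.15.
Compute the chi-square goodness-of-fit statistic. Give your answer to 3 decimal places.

38.690

Expected counts E_i = n·p_i: 50×0.22 = 11, 50×0.12 = 6, 50×0.18 = 9, 50×0.11 = 5.5, 50×0.22 = 11, 50×0.15 = 7.5.
purple: (12 − 11)²/11 = 1/11 = 0.0909
yellow: (1 − 6)²/6 = 25/6 = 4.1667
orange: (5 − 9)²/9 = 16/9 = 1.7778
black: (1 − 5.5)²/5.5 = 20.25/5.5 = 3.6818
white: (28 − 11)²/11 = 289/11 = 26.2727
magenta: (3 − 7.5)²/7.5 = 20.25/7.5 = 2.7000
Sum = 38.690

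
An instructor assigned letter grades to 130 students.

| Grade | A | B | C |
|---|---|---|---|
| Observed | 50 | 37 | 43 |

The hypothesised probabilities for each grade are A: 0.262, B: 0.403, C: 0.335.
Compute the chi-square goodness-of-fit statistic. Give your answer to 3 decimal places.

11.988

Expected counts E_i = n·p_i: 130×0.262 = 34.06, 130×0.403 = 52.39, 130×0.335 = 43.55.
cat         O        E   (O−E)²/E
A          50    34.06     7.4599
B          37    52.39     4.5209
C          43    43.55     0.0069
Sum = 11.988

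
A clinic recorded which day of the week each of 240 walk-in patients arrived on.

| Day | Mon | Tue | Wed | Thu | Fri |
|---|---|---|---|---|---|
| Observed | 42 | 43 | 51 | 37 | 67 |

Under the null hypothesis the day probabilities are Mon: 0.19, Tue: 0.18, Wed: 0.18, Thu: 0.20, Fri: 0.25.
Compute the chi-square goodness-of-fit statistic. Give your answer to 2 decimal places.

Expected counts E_i = n·p_i: 240×0.19 = 45.6, 240×0.18 = 43.2, 240×0.18 = 43.2, 240×0.20 = 48, 240×0.25 = 60.
χ² = (42−45.6)²/45.6 + (43−43.2)²/43.2 + (51−43.2)²/43.2 + (37−48)²/48 + (67−60)²/60
   = 0.284 + 0.001 + 1.408 + 2.521 + 0.817
Sum = 5.03

5.03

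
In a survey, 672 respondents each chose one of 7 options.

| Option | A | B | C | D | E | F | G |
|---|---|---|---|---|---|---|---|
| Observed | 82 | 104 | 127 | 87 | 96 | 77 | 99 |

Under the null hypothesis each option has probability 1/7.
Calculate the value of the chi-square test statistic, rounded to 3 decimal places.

17.417

Under H₀ each category has probability 1/7, so each expected count is 672/7 = 96.
A: (82 − 96)²/96 = 196/96 = 2.0417
B: (104 − 96)²/96 = 64/96 = 0.6667
C: (127 − 96)²/96 = 961/96 = 10.0104
D: (87 − 96)²/96 = 81/96 = 0.8438
E: (96 − 96)²/96 = 0/96 = 0.0000
F: (77 − 96)²/96 = 361/96 = 3.7604
G: (99 − 96)²/96 = 9/96 = 0.0938
Sum = 17.417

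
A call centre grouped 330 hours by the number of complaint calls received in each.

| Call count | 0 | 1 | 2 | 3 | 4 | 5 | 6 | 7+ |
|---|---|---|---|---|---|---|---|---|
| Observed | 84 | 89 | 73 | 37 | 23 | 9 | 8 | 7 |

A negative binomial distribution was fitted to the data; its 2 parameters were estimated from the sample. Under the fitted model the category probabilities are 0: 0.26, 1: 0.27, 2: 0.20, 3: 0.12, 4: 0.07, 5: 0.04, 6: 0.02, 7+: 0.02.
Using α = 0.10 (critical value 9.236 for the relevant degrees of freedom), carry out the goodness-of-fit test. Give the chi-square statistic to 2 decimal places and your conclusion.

2.61; do not reject

Expected counts E_i = n·p_i: 330×0.26 = 85.8, 330×0.27 = 89.1, 330×0.20 = 66, 330×0.12 = 39.6, 330×0.07 = 23.1, 330×0.04 = 13.2, 330×0.02 = 6.6, 330×0.02 = 6.6.
cat         O        E   (O−E)²/E
0          84     85.8      0.038
1          89     89.1      0.000
2          73       66      0.742
3          37     39.6      0.171
4          23     23.1      0.000
5           9     13.2      1.336
6           8      6.6      0.297
7+          7      6.6      0.024
Sum = 2.61
df = 5. Since 2.61 < 9.236, we do not reject H₀.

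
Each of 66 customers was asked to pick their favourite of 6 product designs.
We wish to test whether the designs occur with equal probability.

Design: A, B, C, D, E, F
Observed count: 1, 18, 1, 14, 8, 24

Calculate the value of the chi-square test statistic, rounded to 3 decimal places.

Under H₀ each category has probability 1/6, so each expected count is 66/6 = 11.
A: (1 − 11)²/11 = 100/11 = 9.0909
B: (18 − 11)²/11 = 49/11 = 4.4545
C: (1 − 11)²/11 = 100/11 = 9.0909
D: (14 − 11)²/11 = 9/11 = 0.8182
E: (8 − 11)²/11 = 9/11 = 0.8182
F: (24 − 11)²/11 = 169/11 = 15.3636
Sum = 39.636

39.636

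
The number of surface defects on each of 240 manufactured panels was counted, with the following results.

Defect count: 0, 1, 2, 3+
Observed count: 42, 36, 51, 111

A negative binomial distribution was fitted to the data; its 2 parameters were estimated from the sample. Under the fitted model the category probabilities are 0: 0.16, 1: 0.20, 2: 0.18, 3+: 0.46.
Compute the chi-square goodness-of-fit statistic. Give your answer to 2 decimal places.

Expected counts E_i = n·p_i: 240×0.16 = 38.4, 240×0.20 = 48, 240×0.18 = 43.2, 240×0.46 = 110.4.
0: (42 − 38.4)²/38.4 = 12.96/38.4 = 0.338
1: (36 − 48)²/48 = 144/48 = 3.000
2: (51 − 43.2)²/43.2 = 60.84/43.2 = 1.408
3+: (111 − 110.4)²/110.4 = 0.36/110.4 = 0.003
Sum = 4.75

4.75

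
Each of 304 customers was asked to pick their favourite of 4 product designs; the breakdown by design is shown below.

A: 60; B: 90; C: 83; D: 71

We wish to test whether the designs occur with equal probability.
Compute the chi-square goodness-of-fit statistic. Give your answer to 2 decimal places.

6.92

Expected count for each of the 4 categories: 304/4 = 76.
A: (60 − 76)²/76 = 256/76 = 3.368
B: (90 − 76)²/76 = 196/76 = 2.579
C: (83 − 76)²/76 = 49/76 = 0.645
D: (71 − 76)²/76 = 25/76 = 0.329
Sum = 6.92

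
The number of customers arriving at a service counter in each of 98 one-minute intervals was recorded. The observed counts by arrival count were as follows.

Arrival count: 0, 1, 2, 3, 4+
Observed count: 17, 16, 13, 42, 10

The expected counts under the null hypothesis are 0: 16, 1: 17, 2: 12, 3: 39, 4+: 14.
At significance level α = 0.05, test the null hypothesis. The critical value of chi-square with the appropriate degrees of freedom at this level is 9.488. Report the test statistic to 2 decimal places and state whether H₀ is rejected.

1.58; do not reject

0: (17 − 16)²/16 = 1/16 = 0.063
1: (16 − 17)²/17 = 1/17 = 0.059
2: (13 − 12)²/12 = 1/12 = 0.083
3: (42 − 39)²/39 = 9/39 = 0.231
4+: (10 − 14)²/14 = 16/14 = 1.143
Sum = 1.58
df = 4. Since 1.58 < 9.488, we do not reject H₀.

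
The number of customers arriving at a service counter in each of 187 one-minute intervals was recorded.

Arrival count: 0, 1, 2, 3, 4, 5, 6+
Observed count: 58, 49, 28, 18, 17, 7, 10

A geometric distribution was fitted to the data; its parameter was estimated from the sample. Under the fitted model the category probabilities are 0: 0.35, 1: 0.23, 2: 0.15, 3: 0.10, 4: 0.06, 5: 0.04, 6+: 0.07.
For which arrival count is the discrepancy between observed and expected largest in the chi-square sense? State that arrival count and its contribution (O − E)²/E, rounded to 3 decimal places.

4, 2.978

Expected counts E_i = n·p_i: 187×0.35 = 65.45, 187×0.23 = 43.01, 187×0.15 = 28.05, 187×0.10 = 18.7, 187×0.06 = 11.22, 187×0.04 = 7.48, 187×0.07 = 13.09.
cat         O        E   (O−E)²/E
0          58    65.45     0.8480
1          49    43.01     0.8342
2          28    28.05     0.0001
3          18     18.7     0.0262
4          17    11.22     2.9776
5           7     7.48     0.0308
6+         10    13.09     0.7294
The largest term is for 4: 2.978.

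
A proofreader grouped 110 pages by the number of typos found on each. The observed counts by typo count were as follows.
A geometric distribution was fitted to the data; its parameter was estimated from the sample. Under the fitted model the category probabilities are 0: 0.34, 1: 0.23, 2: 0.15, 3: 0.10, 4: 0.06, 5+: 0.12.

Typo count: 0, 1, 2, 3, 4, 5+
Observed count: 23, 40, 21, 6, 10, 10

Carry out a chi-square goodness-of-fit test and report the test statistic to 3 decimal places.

20.113

Expected counts E_i = n·p_i: 110×0.34 = 37.4, 110×0.23 = 25.3, 110×0.15 = 16.5, 110×0.10 = 11, 110×0.06 = 6.6, 110×0.12 = 13.2.
cat         O        E   (O−E)²/E
0          23     37.4     5.5444
1          40     25.3     8.5411
2          21     16.5     1.2273
3           6       11     2.2727
4          10      6.6     1.7515
5+         10     13.2     0.7758
Sum = 20.113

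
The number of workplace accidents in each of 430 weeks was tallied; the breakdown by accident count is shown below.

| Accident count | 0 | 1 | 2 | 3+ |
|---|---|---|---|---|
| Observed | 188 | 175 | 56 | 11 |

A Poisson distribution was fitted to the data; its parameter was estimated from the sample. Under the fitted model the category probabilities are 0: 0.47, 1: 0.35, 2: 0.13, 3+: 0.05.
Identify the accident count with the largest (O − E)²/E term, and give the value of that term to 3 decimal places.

3+, 5.128

Expected counts E_i = n·p_i: 430×0.47 = 202.1, 430×0.35 = 150.5, 430×0.13 = 55.9, 430×0.05 = 21.5.
0: (188 − 202.1)²/202.1 = 198.81/202.1 = 0.9837
1: (175 − 150.5)²/150.5 = 600.25/150.5 = 3.9884
2: (56 − 55.9)²/55.9 = 0.01/55.9 = 0.0002
3+: (11 − 21.5)²/21.5 = 110.25/21.5 = 5.1279
The largest term is for 3+: 5.128.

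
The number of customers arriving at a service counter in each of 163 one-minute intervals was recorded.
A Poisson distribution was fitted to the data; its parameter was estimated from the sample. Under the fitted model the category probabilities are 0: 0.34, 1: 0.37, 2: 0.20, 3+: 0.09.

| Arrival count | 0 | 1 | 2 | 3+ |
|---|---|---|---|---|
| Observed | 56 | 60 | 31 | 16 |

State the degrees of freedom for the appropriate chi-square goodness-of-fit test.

2

There are k = 4 categories and 1 parameter estimated from the data, so df = 4 − 1 − 1 = 2.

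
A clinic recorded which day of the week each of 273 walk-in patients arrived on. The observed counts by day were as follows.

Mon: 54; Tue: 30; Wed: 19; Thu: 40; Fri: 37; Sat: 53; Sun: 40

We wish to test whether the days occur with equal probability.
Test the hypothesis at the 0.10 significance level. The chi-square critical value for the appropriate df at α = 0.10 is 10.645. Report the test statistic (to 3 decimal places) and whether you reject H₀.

Under H₀ each category has probability 1/7, so each expected count is 273/7 = 39.
cat         O        E   (O−E)²/E
Mon        54       39     5.7692
Tue        30       39     2.0769
Wed        19       39    10.2564
Thu        40       39     0.0256
Fri        37       39     0.1026
Sat        53       39     5.0256
Sun        40       39     0.0256
Sum = 23.282
df = 6. Since 23.282 > 10.645, we reject H₀.

23.282; reject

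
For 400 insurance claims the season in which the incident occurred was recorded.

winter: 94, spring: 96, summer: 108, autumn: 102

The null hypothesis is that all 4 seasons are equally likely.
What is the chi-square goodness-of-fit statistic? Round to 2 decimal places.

1.20

Under H₀ each category has probability 1/4, so each expected count is 400/4 = 100.
χ² = (94−100)²/100 + (96−100)²/100 + (108−100)²/100 + (102−100)²/100
   = 0.360 + 0.160 + 0.640 + 0.040
Sum = 1.20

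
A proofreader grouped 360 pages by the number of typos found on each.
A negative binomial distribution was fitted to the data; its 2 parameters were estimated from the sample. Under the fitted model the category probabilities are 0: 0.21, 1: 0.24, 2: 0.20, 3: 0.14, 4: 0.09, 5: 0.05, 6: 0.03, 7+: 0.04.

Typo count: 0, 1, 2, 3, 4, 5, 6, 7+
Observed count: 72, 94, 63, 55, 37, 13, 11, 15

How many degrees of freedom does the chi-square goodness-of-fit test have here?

5

There are k = 8 categories and 2 parameters estimated from the data, so df = 8 − 1 − 2 = 5.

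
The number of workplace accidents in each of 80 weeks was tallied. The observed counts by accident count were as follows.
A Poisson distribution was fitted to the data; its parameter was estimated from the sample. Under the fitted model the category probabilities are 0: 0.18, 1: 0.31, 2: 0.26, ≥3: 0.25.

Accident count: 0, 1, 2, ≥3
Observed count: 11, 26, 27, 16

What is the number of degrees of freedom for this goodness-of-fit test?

2

There are k = 4 categories and 1 parameter estimated from the data, so df = 4 − 1 − 1 = 2.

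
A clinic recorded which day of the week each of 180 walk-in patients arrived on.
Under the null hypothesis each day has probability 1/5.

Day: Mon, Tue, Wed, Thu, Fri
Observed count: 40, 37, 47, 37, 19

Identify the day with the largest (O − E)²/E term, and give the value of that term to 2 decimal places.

Fri, 8.03

Under H₀ each category has probability 1/5, so each expected count is 180/5 = 36.
χ² = (40−36)²/36 + (37−36)²/36 + (47−36)²/36 + (37−36)²/36 + (19−36)²/36
   = 0.444 + 0.028 + 3.361 + 0.028 + 8.028
The largest term is for Fri: 8.03.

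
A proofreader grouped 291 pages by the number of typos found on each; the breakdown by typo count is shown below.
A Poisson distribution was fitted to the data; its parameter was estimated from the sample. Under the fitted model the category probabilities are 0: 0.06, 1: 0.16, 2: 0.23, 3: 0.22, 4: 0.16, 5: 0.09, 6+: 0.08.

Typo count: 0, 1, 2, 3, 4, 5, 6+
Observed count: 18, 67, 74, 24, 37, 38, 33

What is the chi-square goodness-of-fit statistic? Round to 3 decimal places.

Expected counts E_i = n·p_i: 291×0.06 = 17.46, 291×0.16 = 46.56, 291×0.23 = 66.93, 291×0.22 = 64.02, 291×0.16 = 46.56, 291×0.09 = 26.19, 291×0.08 = 23.28.
cat         O        E   (O−E)²/E
0          18    17.46     0.0167
1          67    46.56     8.9732
2          74    66.93     0.7468
3          24    64.02    25.0172
4          37    46.56     1.9629
5          38    26.19     5.3255
6+         33    23.28     4.0584
Sum = 46.101

46.101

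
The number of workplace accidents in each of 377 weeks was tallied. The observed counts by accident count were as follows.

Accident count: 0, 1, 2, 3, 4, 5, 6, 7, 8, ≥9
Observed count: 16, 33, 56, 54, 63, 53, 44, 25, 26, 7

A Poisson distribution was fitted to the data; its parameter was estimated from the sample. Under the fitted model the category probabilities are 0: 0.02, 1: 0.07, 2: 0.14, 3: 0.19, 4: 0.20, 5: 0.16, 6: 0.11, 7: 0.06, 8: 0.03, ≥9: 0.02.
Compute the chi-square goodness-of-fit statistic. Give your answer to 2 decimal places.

Expected counts E_i = n·p_i: 377×0.02 = 7.54, 377×0.07 = 26.39, 377×0.14 = 52.78, 377×0.19 = 71.63, 377×0.20 = 75.4, 377×0.16 = 60.32, 377×0.11 = 41.47, 377×0.06 = 22.62, 377×0.03 = 11.31, 377×0.02 = 7.54.
0: (16 − 7.54)²/7.54 = 71.5716/7.54 = 9.492
1: (33 − 26.39)²/26.39 = 43.6921/26.39 = 1.656
2: (56 − 52.78)²/52.78 = 10.3684/52.78 = 0.196
3: (54 − 71.63)²/71.63 = 310.8169/71.63 = 4.339
4: (63 − 75.4)²/75.4 = 153.76/75.4 = 2.039
5: (53 − 60.32)²/60.32 = 53.5824/60.32 = 0.888
6: (44 − 41.47)²/41.47 = 6.4009/41.47 = 0.154
7: (25 − 22.62)²/22.62 = 5.6644/22.62 = 0.250
8: (26 − 11.31)²/11.31 = 215.7961/11.31 = 19.080
≥9: (7 − 7.54)²/7.54 = 0.2916/7.54 = 0.039
Sum = 38.13

38.13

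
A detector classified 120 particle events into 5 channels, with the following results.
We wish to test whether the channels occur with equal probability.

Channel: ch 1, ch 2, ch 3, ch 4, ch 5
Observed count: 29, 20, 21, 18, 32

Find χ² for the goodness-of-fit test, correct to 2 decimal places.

6.25

Expected count for each of the 5 categories: 120/5 = 24.
cat         O        E   (O−E)²/E
ch 1       29       24      1.042
ch 2       20       24      0.667
ch 3       21       24      0.375
ch 4       18       24      1.500
ch 5       32       24      2.667
Sum = 6.25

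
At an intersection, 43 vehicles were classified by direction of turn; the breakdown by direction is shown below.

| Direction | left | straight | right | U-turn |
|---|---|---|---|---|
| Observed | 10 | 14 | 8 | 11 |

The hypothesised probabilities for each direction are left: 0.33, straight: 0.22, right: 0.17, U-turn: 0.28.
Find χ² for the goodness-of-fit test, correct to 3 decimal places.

Expected counts E_i = n·p_i: 43×0.33 = 14.19, 43×0.22 = 9.46, 43×0.17 = 7.31, 43×0.28 = 12.04.
cat           O        E   (O−E)²/E
left         10    14.19     1.2372
straight     14     9.46     2.1788
right         8     7.31     0.0651
U-turn       11    12.04     0.0898
Sum = 3.571

3.571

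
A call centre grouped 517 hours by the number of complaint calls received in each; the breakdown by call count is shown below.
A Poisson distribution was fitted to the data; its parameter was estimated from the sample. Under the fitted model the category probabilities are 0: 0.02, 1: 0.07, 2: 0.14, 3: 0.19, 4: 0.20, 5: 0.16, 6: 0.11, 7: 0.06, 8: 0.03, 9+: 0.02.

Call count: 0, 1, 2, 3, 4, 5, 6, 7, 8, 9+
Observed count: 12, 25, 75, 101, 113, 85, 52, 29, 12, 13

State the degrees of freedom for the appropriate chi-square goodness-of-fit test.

8

There are k = 10 categories and 1 parameter estimated from the data, so df = 10 − 1 − 1 = 8.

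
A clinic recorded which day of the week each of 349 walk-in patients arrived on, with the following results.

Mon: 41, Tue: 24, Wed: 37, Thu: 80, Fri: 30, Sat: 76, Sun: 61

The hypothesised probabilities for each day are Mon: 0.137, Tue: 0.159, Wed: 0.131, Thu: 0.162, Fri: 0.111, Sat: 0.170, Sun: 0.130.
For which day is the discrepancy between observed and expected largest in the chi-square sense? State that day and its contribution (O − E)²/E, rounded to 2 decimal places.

Tue, 17.87

Expected counts E_i = n·p_i: 349×0.137 = 47.813, 349×0.159 = 55.491, 349×0.131 = 45.719, 349×0.162 = 56.538, 349×0.111 = 38.739, 349×0.170 = 59.33, 349×0.130 = 45.37.
χ² = (41−47.813)²/47.813 + (24−55.491)²/55.491 + (37−45.719)²/45.719 + (80−56.538)²/56.538 + (30−38.739)²/38.739 + (76−59.33)²/59.33 + (61−45.37)²/45.37
   = 0.971 + 17.871 + 1.663 + 9.736 + 1.971 + 4.684 + 5.385
The largest term is for Tue: 17.87.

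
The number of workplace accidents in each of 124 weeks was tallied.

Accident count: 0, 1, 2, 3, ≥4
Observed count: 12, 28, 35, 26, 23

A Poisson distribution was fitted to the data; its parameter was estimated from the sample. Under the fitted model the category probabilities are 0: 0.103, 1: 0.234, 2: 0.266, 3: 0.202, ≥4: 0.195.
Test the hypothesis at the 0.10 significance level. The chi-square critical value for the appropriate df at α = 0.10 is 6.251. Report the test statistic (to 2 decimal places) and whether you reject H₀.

0.30; do not reject

Expected counts E_i = n·p_i: 124×0.103 = 12.772, 124×0.234 = 29.016, 124×0.266 = 32.984, 124×0.202 = 25.048, 124×0.195 = 24.18.
cat         O        E   (O−E)²/E
0          12   12.772      0.047
1          28   29.016      0.036
2          35   32.984      0.123
3          26   25.048      0.036
≥4         23    24.18      0.058
Sum = 0.30
df = 3. Since 0.30 < 6.251, we do not reject H₀.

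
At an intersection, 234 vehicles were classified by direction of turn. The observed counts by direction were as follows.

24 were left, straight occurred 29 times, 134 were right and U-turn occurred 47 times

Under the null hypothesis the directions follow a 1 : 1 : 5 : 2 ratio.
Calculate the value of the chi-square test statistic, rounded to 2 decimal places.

Ratio total = 9. Expected counts: 234×1/9 = 26, 234×1/9 = 26, 234×5/9 = 130, 234×2/9 = 52.
χ² = (24−26)²/26 + (29−26)²/26 + (134−130)²/130 + (47−52)²/52
   = 0.154 + 0.346 + 0.123 + 0.481
Sum = 1.10

1.10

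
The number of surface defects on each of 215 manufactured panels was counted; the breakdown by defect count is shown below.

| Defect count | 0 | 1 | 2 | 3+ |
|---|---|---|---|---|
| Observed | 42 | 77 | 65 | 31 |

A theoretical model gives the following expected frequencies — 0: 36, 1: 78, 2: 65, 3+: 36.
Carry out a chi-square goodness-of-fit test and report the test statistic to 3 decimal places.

cat         O        E   (O−E)²/E
0          42       36     1.0000
1          77       78     0.0128
2          65       65     0.0000
3+         31       36     0.6944
Sum = 1.707

1.707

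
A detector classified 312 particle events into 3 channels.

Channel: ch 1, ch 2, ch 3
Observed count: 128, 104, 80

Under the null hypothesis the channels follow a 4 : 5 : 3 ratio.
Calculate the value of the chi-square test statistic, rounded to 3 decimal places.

10.790

Ratio total = 12. Expected counts: 312×4/12 = 104, 312×5/12 = 130, 312×3/12 = 78.
χ² = (128−104)²/104 + (104−130)²/130 + (80−78)²/78
   = 5.5385 + 5.2000 + 0.0513
Sum = 10.790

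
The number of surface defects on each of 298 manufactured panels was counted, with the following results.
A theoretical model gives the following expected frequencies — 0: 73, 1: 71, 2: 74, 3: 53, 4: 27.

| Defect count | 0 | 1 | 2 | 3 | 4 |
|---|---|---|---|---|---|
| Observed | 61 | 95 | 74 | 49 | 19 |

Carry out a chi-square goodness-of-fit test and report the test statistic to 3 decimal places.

0: (61 − 73)²/73 = 144/73 = 1.9726
1: (95 − 71)²/71 = 576/71 = 8.1127
2: (74 − 74)²/74 = 0/74 = 0.0000
3: (49 − 53)²/53 = 16/53 = 0.3019
4: (19 − 27)²/27 = 64/27 = 2.3704
Sum = 12.758

12.758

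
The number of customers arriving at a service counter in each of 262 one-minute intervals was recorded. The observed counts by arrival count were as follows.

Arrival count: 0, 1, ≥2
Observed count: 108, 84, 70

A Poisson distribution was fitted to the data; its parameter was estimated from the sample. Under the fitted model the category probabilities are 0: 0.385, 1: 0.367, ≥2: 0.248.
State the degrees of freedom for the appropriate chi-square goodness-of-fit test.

1

There are k = 3 categories and 1 parameter estimated from the data, so df = 3 − 1 − 1 = 1.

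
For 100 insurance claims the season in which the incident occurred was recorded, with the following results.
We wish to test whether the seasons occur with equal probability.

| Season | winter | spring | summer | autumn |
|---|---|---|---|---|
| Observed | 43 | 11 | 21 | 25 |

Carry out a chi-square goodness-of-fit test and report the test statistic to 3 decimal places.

21.440

Expected count for each of the 4 categories: 100/4 = 25.
cat         O        E   (O−E)²/E
winter     43       25    12.9600
spring     11       25     7.8400
summer     21       25     0.6400
autumn     25       25     0.0000
Sum = 21.440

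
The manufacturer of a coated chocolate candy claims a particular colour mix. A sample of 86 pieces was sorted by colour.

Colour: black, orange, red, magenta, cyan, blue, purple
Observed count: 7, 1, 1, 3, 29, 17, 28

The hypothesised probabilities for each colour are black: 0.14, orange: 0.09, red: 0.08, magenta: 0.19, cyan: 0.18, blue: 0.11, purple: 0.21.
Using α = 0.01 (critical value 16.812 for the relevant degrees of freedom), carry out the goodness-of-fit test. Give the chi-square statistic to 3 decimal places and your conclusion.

47.184; reject

Expected counts E_i = n·p_i: 86×0.14 = 12.04, 86×0.09 = 7.74, 86×0.08 = 6.88, 86×0.19 = 16.34, 86×0.18 = 15.48, 86×0.11 = 9.46, 86×0.21 = 18.06.
χ² = (7−12.04)²/12.04 + (1−7.74)²/7.74 + (1−6.88)²/6.88 + (3−16.34)²/16.34 + (29−15.48)²/15.48 + (17−9.46)²/9.46 + (28−18.06)²/18.06
   = 2.1098 + 5.8692 + 5.0253 + 10.8908 + 11.8082 + 6.0097 + 5.4709
Sum = 47.184
df = 6. Since 47.184 > 16.812, we reject H₀.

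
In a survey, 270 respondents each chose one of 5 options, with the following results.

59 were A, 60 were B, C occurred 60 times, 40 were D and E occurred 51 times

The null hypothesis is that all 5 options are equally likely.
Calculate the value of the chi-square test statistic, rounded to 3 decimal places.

5.593

Expected count for each of the 5 categories: 270/5 = 54.
χ² = (59−54)²/54 + (60−54)²/54 + (60−54)²/54 + (40−54)²/54 + (51−54)²/54
   = 0.4630 + 0.6667 + 0.6667 + 3.6296 + 0.1667
Sum = 5.593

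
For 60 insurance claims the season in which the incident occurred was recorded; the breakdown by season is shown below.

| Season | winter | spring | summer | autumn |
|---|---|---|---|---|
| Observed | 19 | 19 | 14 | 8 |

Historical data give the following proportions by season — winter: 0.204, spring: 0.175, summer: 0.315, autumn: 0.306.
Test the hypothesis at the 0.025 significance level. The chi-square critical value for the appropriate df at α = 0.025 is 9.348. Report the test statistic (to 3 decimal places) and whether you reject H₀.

17.731; reject

Expected counts E_i = n·p_i: 60×0.204 = 12.24, 60×0.175 = 10.5, 60×0.315 = 18.9, 60×0.306 = 18.36.
cat         O        E   (O−E)²/E
winter     19    12.24     3.7335
spring     19     10.5     6.8810
summer     14     18.9     1.2704
autumn      8    18.36     5.8458
Sum = 17.731
df = 3. Since 17.731 > 9.348, we reject H₀.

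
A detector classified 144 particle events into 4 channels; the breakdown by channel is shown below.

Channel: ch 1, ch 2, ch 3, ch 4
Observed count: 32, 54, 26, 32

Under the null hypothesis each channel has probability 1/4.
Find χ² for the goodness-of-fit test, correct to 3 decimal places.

12.667

Expected count for each of the 4 categories: 144/4 = 36.
χ² = (32−36)²/36 + (54−36)²/36 + (26−36)²/36 + (32−36)²/36
   = 0.4444 + 9.0000 + 2.7778 + 0.4444
Sum = 12.667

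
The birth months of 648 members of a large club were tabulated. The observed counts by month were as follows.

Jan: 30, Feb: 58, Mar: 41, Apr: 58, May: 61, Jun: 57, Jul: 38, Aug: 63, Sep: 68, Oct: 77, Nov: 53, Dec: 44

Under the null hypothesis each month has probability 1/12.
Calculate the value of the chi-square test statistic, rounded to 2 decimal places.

37.00

Expected count for each of the 12 categories: 648/12 = 54.
χ² = (30−54)²/54 + (58−54)²/54 + (41−54)²/54 + (58−54)²/54 + (61−54)²/54 + (57−54)²/54 + (38−54)²/54 + (63−54)²/54 + (68−54)²/54 + (77−54)²/54 + (53−54)²/54 + (44−54)²/54
   = 10.667 + 0.296 + 3.130 + 0.296 + 0.907 + 0.167 + 4.741 + 1.500 + 3.630 + 9.796 + 0.019 + 1.852
Sum = 37.00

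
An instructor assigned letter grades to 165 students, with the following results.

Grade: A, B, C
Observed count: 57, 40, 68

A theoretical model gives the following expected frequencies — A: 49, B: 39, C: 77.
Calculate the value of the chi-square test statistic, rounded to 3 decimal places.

2.384

A: (57 − 49)²/49 = 64/49 = 1.3061
B: (40 − 39)²/39 = 1/39 = 0.0256
C: (68 − 77)²/77 = 81/77 = 1.0519
Sum = 2.384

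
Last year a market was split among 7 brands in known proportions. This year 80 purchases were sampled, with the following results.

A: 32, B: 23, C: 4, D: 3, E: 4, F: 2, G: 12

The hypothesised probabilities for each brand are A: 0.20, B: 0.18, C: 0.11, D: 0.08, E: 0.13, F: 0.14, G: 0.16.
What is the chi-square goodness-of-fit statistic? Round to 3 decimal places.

Expected counts E_i = n·p_i: 80×0.20 = 16, 80×0.18 = 14.4, 80×0.11 = 8.8, 80×0.08 = 6.4, 80×0.13 = 10.4, 80×0.14 = 11.2, 80×0.16 = 12.8.
cat         O        E   (O−E)²/E
A          32       16    16.0000
B          23     14.4     5.1361
C           4      8.8     2.6182
D           3      6.4     1.8063
E           4     10.4     3.9385
F           2     11.2     7.5571
G          12     12.8     0.0500
Sum = 37.106

37.106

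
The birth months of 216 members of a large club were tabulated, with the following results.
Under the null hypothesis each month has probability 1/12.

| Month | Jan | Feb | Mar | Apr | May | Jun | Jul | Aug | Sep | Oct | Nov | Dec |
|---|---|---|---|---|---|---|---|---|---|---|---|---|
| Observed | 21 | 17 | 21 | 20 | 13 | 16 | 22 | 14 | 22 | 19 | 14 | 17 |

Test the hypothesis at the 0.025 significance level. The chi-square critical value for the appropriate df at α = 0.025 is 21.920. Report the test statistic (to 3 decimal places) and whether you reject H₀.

Under H₀ each category has probability 1/12, so each expected count is 216/12 = 18.
Jan: (21 − 18)²/18 = 9/18 = 0.5000
Feb: (17 − 18)²/18 = 1/18 = 0.0556
Mar: (21 − 18)²/18 = 9/18 = 0.5000
Apr: (20 − 18)²/18 = 4/18 = 0.2222
May: (13 − 18)²/18 = 25/18 = 1.3889
Jun: (16 − 18)²/18 = 4/18 = 0.2222
Jul: (22 − 18)²/18 = 16/18 = 0.8889
Aug: (14 − 18)²/18 = 16/18 = 0.8889
Sep: (22 − 18)²/18 = 16/18 = 0.8889
Oct: (19 − 18)²/18 = 1/18 = 0.0556
Nov: (14 − 18)²/18 = 16/18 = 0.8889
Dec: (17 − 18)²/18 = 1/18 = 0.0556
Sum = 6.556
df = 11. Since 6.556 < 21.920, we do not reject H₀.

6.556; do not reject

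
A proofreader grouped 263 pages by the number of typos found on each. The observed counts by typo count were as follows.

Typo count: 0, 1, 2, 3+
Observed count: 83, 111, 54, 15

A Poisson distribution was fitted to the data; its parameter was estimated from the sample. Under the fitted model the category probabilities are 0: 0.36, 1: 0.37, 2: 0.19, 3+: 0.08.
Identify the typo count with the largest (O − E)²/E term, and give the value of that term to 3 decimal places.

1, 1.926

Expected counts E_i = n·p_i: 263×0.36 = 94.68, 263×0.37 = 97.31, 263×0.19 = 49.97, 263×0.08 = 21.04.
0: (83 − 94.68)²/94.68 = 136.4224/94.68 = 1.4409
1: (111 − 97.31)²/97.31 = 187.4161/97.31 = 1.9260
2: (54 − 49.97)²/49.97 = 16.2409/49.97 = 0.3250
3+: (15 − 21.04)²/21.04 = 36.4816/21.04 = 1.7339
The largest term is for 1: 1.926.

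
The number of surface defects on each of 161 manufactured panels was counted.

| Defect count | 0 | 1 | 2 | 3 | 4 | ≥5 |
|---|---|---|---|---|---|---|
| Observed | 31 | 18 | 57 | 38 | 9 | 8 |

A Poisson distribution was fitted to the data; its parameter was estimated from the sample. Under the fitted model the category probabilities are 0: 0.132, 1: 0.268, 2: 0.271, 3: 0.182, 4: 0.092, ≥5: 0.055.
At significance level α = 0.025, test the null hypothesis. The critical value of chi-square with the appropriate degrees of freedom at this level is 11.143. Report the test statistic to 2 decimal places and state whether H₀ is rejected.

Expected counts E_i = n·p_i: 161×0.132 = 21.252, 161×0.268 = 43.148, 161×0.271 = 43.631, 161×0.182 = 29.302, 161×0.092 = 14.812, 161×0.055 = 8.855.
cat         O        E   (O−E)²/E
0          31   21.252      4.471
1          18   43.148     14.657
2          57   43.631      4.096
3          38   29.302      2.582
4           9   14.812      2.281
≥5          8    8.855      0.083
Sum = 28.17
df = 4. Since 28.17 > 11.143, we reject H₀.

28.17; reject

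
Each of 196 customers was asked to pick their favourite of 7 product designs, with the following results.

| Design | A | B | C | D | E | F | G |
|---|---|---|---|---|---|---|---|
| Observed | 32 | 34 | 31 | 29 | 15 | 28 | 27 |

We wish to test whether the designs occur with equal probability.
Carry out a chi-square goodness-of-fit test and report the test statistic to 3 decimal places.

Expected count for each of the 7 categories: 196/7 = 28.
A: (32 − 28)²/28 = 16/28 = 0.5714
B: (34 − 28)²/28 = 36/28 = 1.2857
C: (31 − 28)²/28 = 9/28 = 0.3214
D: (29 − 28)²/28 = 1/28 = 0.0357
E: (15 − 28)²/28 = 169/28 = 6.0357
F: (28 − 28)²/28 = 0/28 = 0.0000
G: (27 − 28)²/28 = 1/28 = 0.0357
Sum = 8.286

8.286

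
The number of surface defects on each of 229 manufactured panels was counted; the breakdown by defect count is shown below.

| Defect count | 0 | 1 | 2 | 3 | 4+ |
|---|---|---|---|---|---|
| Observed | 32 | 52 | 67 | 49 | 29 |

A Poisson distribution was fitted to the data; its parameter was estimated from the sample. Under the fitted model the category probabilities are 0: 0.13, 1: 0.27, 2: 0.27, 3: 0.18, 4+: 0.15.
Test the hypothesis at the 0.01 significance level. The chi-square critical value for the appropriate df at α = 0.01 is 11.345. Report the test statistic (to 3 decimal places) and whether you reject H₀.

Expected counts E_i = n·p_i: 229×0.13 = 29.77, 229×0.27 = 61.83, 229×0.27 = 61.83, 229×0.18 = 41.22, 229×0.15 = 34.35.
0: (32 − 29.77)²/29.77 = 4.9729/29.77 = 0.1670
1: (52 − 61.83)²/61.83 = 96.6289/61.83 = 1.5628
2: (67 − 61.83)²/61.83 = 26.7289/61.83 = 0.4323
3: (49 − 41.22)²/41.22 = 60.5284/41.22 = 1.4684
4+: (29 − 34.35)²/34.35 = 28.6225/34.35 = 0.8333
Sum = 4.464
df = 3. Since 4.464 < 11.345, we do not reject H₀.

4.464; do not reject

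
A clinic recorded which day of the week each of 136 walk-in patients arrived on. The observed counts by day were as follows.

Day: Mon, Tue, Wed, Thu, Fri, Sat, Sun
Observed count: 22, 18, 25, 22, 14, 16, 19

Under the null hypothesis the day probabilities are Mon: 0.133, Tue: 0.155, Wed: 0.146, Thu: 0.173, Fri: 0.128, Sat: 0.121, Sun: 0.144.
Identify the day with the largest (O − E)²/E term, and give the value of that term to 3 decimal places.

Expected counts E_i = n·p_i: 136×0.133 = 18.088, 136×0.155 = 21.08, 136×0.146 = 19.856, 136×0.173 = 23.528, 136×0.128 = 17.408, 136×0.121 = 16.456, 136×0.144 = 19.584.
Mon: (22 − 18.088)²/18.088 = 15.303744/18.088 = 0.8461
Tue: (18 − 21.08)²/21.08 = 9.4864/21.08 = 0.4500
Wed: (25 − 19.856)²/19.856 = 26.460736/19.856 = 1.3326
Thu: (22 − 23.528)²/23.528 = 2.334784/23.528 = 0.0992
Fri: (14 − 17.408)²/17.408 = 11.614464/17.408 = 0.6672
Sat: (16 − 16.456)²/16.456 = 0.207936/16.456 = 0.0126
Sun: (19 − 19.584)²/19.584 = 0.341056/19.584 = 0.0174
The largest term is for Wed: 1.333.

Wed, 1.333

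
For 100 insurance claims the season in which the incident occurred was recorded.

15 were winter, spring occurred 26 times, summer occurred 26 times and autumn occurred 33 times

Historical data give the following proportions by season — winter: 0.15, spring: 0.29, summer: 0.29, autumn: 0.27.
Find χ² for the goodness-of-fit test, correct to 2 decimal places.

1.95

Expected counts E_i = n·p_i: 100×0.15 = 15, 100×0.29 = 29, 100×0.29 = 29, 100×0.27 = 27.
cat         O        E   (O−E)²/E
winter     15       15      0.000
spring     26       29      0.310
summer     26       29      0.310
autumn     33       27      1.333
Sum = 1.95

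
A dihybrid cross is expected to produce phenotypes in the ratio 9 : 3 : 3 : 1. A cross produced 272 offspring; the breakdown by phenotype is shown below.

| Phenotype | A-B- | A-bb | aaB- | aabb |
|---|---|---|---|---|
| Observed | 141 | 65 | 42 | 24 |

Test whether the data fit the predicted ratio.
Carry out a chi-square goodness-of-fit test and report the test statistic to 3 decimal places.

Ratio total = 16. Expected counts: 272×9/16 = 153, 272×3/16 = 51, 272×3/16 = 51, 272×1/16 = 17.
A-B-: (141 − 153)²/153 = 144/153 = 0.9412
A-bb: (65 − 51)²/51 = 196/51 = 3.8431
aaB-: (42 − 51)²/51 = 81/51 = 1.5882
aabb: (24 − 17)²/17 = 49/17 = 2.8824
Sum = 9.255

9.255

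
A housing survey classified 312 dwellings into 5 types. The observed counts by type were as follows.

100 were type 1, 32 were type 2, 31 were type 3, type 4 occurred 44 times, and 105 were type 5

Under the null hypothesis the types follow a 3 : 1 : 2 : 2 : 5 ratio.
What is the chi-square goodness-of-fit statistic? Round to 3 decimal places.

Ratio total = 13. Expected counts: 312×3/13 = 72, 312×1/13 = 24, 312×2/13 = 48, 312×2/13 = 48, 312×5/13 = 120.
cat         O        E   (O−E)²/E
type 1    100       72    10.8889
type 2     32       24     2.6667
type 3     31       48     6.0208
type 4     44       48     0.3333
type 5    105      120     1.8750
Sum = 21.785

21.785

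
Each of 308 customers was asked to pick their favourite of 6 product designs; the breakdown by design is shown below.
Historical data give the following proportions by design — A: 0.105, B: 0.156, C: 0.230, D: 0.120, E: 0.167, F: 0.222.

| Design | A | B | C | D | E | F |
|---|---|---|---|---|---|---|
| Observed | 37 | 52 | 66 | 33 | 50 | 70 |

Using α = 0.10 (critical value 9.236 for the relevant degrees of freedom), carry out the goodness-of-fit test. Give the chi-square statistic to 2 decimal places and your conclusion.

1.83; do not reject

Expected counts E_i = n·p_i: 308×0.105 = 32.34, 308×0.156 = 48.048, 308×0.230 = 70.84, 308×0.120 = 36.96, 308×0.167 = 51.436, 308×0.222 = 68.376.
A: (37 − 32.34)²/32.34 = 21.7156/32.34 = 0.671
B: (52 − 48.048)²/48.048 = 15.618304/48.048 = 0.325
C: (66 − 70.84)²/70.84 = 23.4256/70.84 = 0.331
D: (33 − 36.96)²/36.96 = 15.6816/36.96 = 0.424
E: (50 − 51.436)²/51.436 = 2.062096/51.436 = 0.040
F: (70 − 68.376)²/68.376 = 2.637376/68.376 = 0.039
Sum = 1.83
df = 5. Since 1.83 < 9.236, we do not reject H₀.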